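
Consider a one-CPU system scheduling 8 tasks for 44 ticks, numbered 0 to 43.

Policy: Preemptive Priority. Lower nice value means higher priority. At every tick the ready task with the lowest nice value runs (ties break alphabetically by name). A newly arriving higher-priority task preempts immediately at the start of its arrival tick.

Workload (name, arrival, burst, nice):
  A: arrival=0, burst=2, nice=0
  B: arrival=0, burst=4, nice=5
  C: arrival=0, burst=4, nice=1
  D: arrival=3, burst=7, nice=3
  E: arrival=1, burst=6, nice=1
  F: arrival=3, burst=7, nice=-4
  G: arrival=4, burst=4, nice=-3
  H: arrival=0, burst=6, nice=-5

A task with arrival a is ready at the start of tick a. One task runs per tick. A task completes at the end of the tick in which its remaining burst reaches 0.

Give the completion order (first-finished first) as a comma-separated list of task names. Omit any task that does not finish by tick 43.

t=0: ready={A,B,C,H} → run H
t=1: ready={A,B,C,E,H} → run H
t=2: ready={A,B,C,E,H} → run H
t=3: ready={A,B,C,D,E,F,H} → run H
t=4: ready={A,B,C,D,E,F,G,H} → run H
t=5: ready={A,B,C,D,E,F,G,H} → run H
t=6: ready={A,B,C,D,E,F,G} → run F
t=7: ready={A,B,C,D,E,F,G} → run F
t=8: ready={A,B,C,D,E,F,G} → run F
t=9: ready={A,B,C,D,E,F,G} → run F
t=10: ready={A,B,C,D,E,F,G} → run F
t=11: ready={A,B,C,D,E,F,G} → run F
t=12: ready={A,B,C,D,E,F,G} → run F
t=13: ready={A,B,C,D,E,G} → run G
t=14: ready={A,B,C,D,E,G} → run G
t=15: ready={A,B,C,D,E,G} → run G
t=16: ready={A,B,C,D,E,G} → run G
t=17: ready={A,B,C,D,E} → run A
t=18: ready={A,B,C,D,E} → run A
t=19: ready={B,C,D,E} → run C
t=20: ready={B,C,D,E} → run C
t=21: ready={B,C,D,E} → run C
t=22: ready={B,C,D,E} → run C
t=23: ready={B,D,E} → run E
t=24: ready={B,D,E} → run E
t=25: ready={B,D,E} → run E
t=26: ready={B,D,E} → run E
t=27: ready={B,D,E} → run E
t=28: ready={B,D,E} → run E
t=29: ready={B,D} → run D
t=30: ready={B,D} → run D
t=31: ready={B,D} → run D
t=32: ready={B,D} → run D
t=33: ready={B,D} → run D
t=34: ready={B,D} → run D
t=35: ready={B,D} → run D
t=36: ready={B} → run B
t=37: ready={B} → run B
t=38: ready={B} → run B
t=39: ready={B} → run B
t=40: (idle)
t=41: (idle)
t=42: (idle)
t=43: (idle)

completion order = H, F, G, A, C, E, D, B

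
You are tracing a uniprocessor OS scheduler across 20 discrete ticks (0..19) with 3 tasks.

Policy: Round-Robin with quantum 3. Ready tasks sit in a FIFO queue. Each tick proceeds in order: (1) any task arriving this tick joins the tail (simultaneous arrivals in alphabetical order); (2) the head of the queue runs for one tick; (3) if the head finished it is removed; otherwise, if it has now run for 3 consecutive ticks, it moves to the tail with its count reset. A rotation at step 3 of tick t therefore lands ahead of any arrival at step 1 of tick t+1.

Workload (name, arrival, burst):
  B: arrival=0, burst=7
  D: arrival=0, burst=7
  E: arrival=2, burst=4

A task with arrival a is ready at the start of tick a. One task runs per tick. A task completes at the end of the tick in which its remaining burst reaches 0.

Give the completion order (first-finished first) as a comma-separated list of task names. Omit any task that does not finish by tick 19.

completion order = E, B, D

t=0: queue=[B,D] q_used=0 → run B
t=1: queue=[B,D] q_used=1 → run B
t=2: queue=[B,D,E] q_used=2 → run B
t=3: queue=[D,E,B] q_used=0 → run D
t=4: queue=[D,E,B] q_used=1 → run D
t=5: queue=[D,E,B] q_used=2 → run D
t=6: queue=[E,B,D] q_used=0 → run E
t=7: queue=[E,B,D] q_used=1 → run E
t=8: queue=[E,B,D] q_used=2 → run E
t=9: queue=[B,D,E] q_used=0 → run B
t=10: queue=[B,D,E] q_used=1 → run B
t=11: queue=[B,D,E] q_used=2 → run B
t=12: queue=[D,E,B] q_used=0 → run D
t=13: queue=[D,E,B] q_used=1 → run D
t=14: queue=[D,E,B] q_used=2 → run D
t=15: queue=[E,B,D] q_used=0 → run E
t=16: queue=[B,D] q_used=0 → run B
t=17: queue=[D] q_used=0 → run D
t=18: (idle)
t=19: (idle)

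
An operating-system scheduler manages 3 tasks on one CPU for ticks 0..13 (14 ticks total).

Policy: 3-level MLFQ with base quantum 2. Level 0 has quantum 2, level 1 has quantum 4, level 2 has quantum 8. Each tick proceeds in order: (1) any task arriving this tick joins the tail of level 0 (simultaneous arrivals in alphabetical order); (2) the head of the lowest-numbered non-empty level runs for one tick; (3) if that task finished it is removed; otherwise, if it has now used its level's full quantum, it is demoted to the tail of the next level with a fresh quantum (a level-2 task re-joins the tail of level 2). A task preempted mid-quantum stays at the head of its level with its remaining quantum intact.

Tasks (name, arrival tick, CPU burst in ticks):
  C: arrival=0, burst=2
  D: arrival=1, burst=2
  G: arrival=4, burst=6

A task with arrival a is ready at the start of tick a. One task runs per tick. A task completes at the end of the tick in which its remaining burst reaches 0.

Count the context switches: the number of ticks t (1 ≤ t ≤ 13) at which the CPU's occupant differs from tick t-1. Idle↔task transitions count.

t=0: L0/L1/L2 = C/-/- → run C
t=1: L0/L1/L2 = CD/-/- → run C
t=2: L0/L1/L2 = D/-/- → run D
t=3: L0/L1/L2 = D/-/- → run D
t=4: L0/L1/L2 = G/-/- → run G
t=5: L0/L1/L2 = G/-/- → run G
t=6: L0/L1/L2 = -/G/- → run G
t=7: L0/L1/L2 = -/G/- → run G
t=8: L0/L1/L2 = -/G/- → run G
t=9: L0/L1/L2 = -/G/- → run G
t=10: (idle)
t=11: (idle)
t=12: (idle)
t=13: (idle)

context switches = 3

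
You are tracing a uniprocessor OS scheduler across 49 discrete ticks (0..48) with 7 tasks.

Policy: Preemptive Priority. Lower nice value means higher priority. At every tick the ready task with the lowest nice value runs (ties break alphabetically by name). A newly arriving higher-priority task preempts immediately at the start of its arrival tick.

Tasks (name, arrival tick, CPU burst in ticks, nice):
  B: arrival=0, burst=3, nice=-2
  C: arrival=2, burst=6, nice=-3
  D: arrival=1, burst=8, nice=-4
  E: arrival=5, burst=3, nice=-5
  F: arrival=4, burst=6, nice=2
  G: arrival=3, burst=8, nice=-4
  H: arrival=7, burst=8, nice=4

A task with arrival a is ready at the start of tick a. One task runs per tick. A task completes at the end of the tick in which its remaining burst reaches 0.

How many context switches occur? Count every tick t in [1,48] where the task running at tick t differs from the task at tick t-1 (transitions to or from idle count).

context switches = 9

t=0: ready={B} → run B
t=1: ready={B,D} → run D
t=2: ready={B,C,D} → run D
t=3: ready={B,C,D,G} → run D
t=4: ready={B,C,D,F,G} → run D
t=5: ready={B,C,D,E,F,G} → run E
t=6: ready={B,C,D,E,F,G} → run E
t=7: ready={B,C,D,E,F,G,H} → run E
t=8: ready={B,C,D,F,G,H} → run D
t=9: ready={B,C,D,F,G,H} → run D
t=10: ready={B,C,D,F,G,H} → run D
t=11: ready={B,C,D,F,G,H} → run D
t=12: ready={B,C,F,G,H} → run G
t=13: ready={B,C,F,G,H} → run G
t=14: ready={B,C,F,G,H} → run G
t=15: ready={B,C,F,G,H} → run G
t=16: ready={B,C,F,G,H} → run G
t=17: ready={B,C,F,G,H} → run G
t=18: ready={B,C,F,G,H} → run G
t=19: ready={B,C,F,G,H} → run G
t=20: ready={B,C,F,H} → run C
t=21: ready={B,C,F,H} → run C
t=22: ready={B,C,F,H} → run C
t=23: ready={B,C,F,H} → run C
t=24: ready={B,C,F,H} → run C
t=25: ready={B,C,F,H} → run C
t=26: ready={B,F,H} → run B
t=27: ready={B,F,H} → run B
t=28: ready={F,H} → run F
t=29: ready={F,H} → run F
t=30: ready={F,H} → run F
t=31: ready={F,H} → run F
t=32: ready={F,H} → run F
t=33: ready={F,H} → run F
t=34: ready={H} → run H
t=35: ready={H} → run H
t=36: ready={H} → run H
t=37: ready={H} → run H
t=38: ready={H} → run H
t=39: ready={H} → run H
t=40: ready={H} → run H
t=41: ready={H} → run H
t=42: (idle)
t=43: (idle)
t=44: (idle)
t=45: (idle)
t=46: (idle)
t=47: (idle)
t=48: (idle)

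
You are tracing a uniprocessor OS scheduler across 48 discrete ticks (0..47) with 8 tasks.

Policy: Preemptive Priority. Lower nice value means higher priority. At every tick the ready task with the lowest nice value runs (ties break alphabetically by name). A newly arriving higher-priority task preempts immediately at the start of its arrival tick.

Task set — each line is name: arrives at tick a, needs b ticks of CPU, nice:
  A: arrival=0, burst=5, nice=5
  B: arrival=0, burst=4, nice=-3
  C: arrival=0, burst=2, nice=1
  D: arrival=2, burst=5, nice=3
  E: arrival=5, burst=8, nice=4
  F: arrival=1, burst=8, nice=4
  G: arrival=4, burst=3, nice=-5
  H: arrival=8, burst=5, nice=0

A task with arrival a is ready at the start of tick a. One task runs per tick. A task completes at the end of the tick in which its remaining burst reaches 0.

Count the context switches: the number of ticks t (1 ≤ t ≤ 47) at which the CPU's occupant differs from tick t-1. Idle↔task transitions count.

t=0: ready={A,B,C} → run B
t=1: ready={A,B,C,F} → run B
t=2: ready={A,B,C,D,F} → run B
t=3: ready={A,B,C,D,F} → run B
t=4: ready={A,C,D,F,G} → run G
t=5: ready={A,C,D,E,F,G} → run G
t=6: ready={A,C,D,E,F,G} → run G
t=7: ready={A,C,D,E,F} → run C
t=8: ready={A,C,D,E,F,H} → run H
t=9: ready={A,C,D,E,F,H} → run H
t=10: ready={A,C,D,E,F,H} → run H
t=11: ready={A,C,D,E,F,H} → run H
t=12: ready={A,C,D,E,F,H} → run H
t=13: ready={A,C,D,E,F} → run C
t=14: ready={A,D,E,F} → run D
t=15: ready={A,D,E,F} → run D
t=16: ready={A,D,E,F} → run D
t=17: ready={A,D,E,F} → run D
t=18: ready={A,D,E,F} → run D
t=19: ready={A,E,F} → run E
t=20: ready={A,E,F} → run E
t=21: ready={A,E,F} → run E
t=22: ready={A,E,F} → run E
t=23: ready={A,E,F} → run E
t=24: ready={A,E,F} → run E
t=25: ready={A,E,F} → run E
t=26: ready={A,E,F} → run E
t=27: ready={A,F} → run F
t=28: ready={A,F} → run F
t=29: ready={A,F} → run F
t=30: ready={A,F} → run F
t=31: ready={A,F} → run F
t=32: ready={A,F} → run F
t=33: ready={A,F} → run F
t=34: ready={A,F} → run F
t=35: ready={A} → run A
t=36: ready={A} → run A
t=37: ready={A} → run A
t=38: ready={A} → run A
t=39: ready={A} → run A
t=40: (idle)
t=41: (idle)
t=42: (idle)
t=43: (idle)
t=44: (idle)
t=45: (idle)
t=46: (idle)
t=47: (idle)

context switches = 9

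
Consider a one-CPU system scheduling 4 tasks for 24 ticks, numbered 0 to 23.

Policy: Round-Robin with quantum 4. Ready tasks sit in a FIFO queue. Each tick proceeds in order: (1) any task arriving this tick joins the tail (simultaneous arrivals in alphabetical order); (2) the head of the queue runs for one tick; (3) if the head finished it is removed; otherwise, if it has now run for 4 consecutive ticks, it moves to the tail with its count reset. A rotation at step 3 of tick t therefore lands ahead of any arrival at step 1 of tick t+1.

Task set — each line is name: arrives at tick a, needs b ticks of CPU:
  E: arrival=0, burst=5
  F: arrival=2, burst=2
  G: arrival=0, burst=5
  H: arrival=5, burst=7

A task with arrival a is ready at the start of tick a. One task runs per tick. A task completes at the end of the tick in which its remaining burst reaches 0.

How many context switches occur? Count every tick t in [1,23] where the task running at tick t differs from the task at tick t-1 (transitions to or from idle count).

t=0: queue=[E,G] q_used=0 → run E
t=1: queue=[E,G] q_used=1 → run E
t=2: queue=[E,G,F] q_used=2 → run E
t=3: queue=[E,G,F] q_used=3 → run E
t=4: queue=[G,F,E] q_used=0 → run G
t=5: queue=[G,F,E,H] q_used=1 → run G
t=6: queue=[G,F,E,H] q_used=2 → run G
t=7: queue=[G,F,E,H] q_used=3 → run G
t=8: queue=[F,E,H,G] q_used=0 → run F
t=9: queue=[F,E,H,G] q_used=1 → run F
t=10: queue=[E,H,G] q_used=0 → run E
t=11: queue=[H,G] q_used=0 → run H
t=12: queue=[H,G] q_used=1 → run H
t=13: queue=[H,G] q_used=2 → run H
t=14: queue=[H,G] q_used=3 → run H
t=15: queue=[G,H] q_used=0 → run G
t=16: queue=[H] q_used=0 → run H
t=17: queue=[H] q_used=1 → run H
t=18: queue=[H] q_used=2 → run H
t=19: (idle)
t=20: (idle)
t=21: (idle)
t=22: (idle)
t=23: (idle)

context switches = 7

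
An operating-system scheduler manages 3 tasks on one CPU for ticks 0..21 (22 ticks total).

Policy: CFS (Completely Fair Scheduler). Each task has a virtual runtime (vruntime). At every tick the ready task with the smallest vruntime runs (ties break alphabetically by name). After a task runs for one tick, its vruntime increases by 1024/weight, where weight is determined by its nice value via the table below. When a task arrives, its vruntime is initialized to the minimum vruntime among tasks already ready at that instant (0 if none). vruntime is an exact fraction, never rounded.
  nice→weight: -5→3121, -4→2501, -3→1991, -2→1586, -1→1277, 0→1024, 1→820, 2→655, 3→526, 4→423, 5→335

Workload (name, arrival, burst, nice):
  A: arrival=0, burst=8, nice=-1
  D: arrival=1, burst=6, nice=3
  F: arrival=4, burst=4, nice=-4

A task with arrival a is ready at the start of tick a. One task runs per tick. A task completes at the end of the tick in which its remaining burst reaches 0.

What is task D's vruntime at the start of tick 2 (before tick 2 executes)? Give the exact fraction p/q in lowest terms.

vruntime(D, start of tick 2) = 1024/1277

t=0: vr[A=0] → run A
t=1: vr[A=1024/1277 D=1024/1277] → run A
t=2: vr[A=2048/1277 D=1024/1277] → run D
t=3: vr[A=2048/1277 D=923136/335851] → run A
t=4: vr[A=3072/1277 D=923136/335851 F=3072/1277] → run A
t=5: vr[A=4096/1277 D=923136/335851 F=3072/1277] → run F
t=6: vr[A=4096/1277 D=923136/335851 F=8990720/3193777] → run D
t=7: vr[A=4096/1277 D=1576960/335851 F=8990720/3193777] → run F
t=8: vr[A=4096/1277 D=1576960/335851 F=10298368/3193777] → run A
t=9: vr[A=5120/1277 D=1576960/335851 F=10298368/3193777] → run F
t=10: vr[A=5120/1277 D=1576960/335851 F=11606016/3193777] → run F
t=11: vr[A=5120/1277 D=1576960/335851] → run A
t=12: vr[A=6144/1277 D=1576960/335851] → run D
t=13: vr[A=6144/1277 D=2230784/335851] → run A
t=14: vr[A=7168/1277 D=2230784/335851] → run A
t=15: vr[D=2230784/335851] → run D
t=16: vr[D=2884608/335851] → run D
t=17: vr[D=3538432/335851] → run D
t=18: (idle)
t=19: (idle)
t=20: (idle)
t=21: (idle)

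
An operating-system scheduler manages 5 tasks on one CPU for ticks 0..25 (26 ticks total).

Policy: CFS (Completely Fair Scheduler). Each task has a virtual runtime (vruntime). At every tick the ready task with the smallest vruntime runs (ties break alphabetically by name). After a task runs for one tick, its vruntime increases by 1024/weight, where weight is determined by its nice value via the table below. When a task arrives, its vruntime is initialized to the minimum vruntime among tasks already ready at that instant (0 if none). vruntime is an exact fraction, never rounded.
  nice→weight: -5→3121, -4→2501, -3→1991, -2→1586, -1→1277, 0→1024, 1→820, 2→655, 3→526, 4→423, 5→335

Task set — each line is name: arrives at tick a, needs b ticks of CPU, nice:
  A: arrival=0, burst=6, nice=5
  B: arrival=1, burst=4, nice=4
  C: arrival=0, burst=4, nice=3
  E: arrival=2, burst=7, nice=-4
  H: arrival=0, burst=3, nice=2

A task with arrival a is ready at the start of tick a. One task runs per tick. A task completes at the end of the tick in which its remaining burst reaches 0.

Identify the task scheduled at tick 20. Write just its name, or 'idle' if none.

running at tick 20 = B

t=0: vr[A=0 C=0 H=0] → run A
t=1: vr[A=1024/335 B=0 C=0 H=0] → run B
t=2: vr[A=1024/335 B=1024/423 C=0 E=0 H=0] → run C
t=3: vr[A=1024/335 B=1024/423 C=512/263 E=0 H=0] → run E
t=4: vr[A=1024/335 B=1024/423 C=512/263 E=1024/2501 H=0] → run H
t=5: vr[A=1024/335 B=1024/423 C=512/263 E=1024/2501 H=1024/655] → run E
t=6: vr[A=1024/335 B=1024/423 C=512/263 E=2048/2501 H=1024/655] → run E
t=7: vr[A=1024/335 B=1024/423 C=512/263 E=3072/2501 H=1024/655] → run E
t=8: vr[A=1024/335 B=1024/423 C=512/263 E=4096/2501 H=1024/655] → run H
t=9: vr[A=1024/335 B=1024/423 C=512/263 E=4096/2501 H=2048/655] → run E
t=10: vr[A=1024/335 B=1024/423 C=512/263 E=5120/2501 H=2048/655] → run C
t=11: vr[A=1024/335 B=1024/423 C=1024/263 E=5120/2501 H=2048/655] → run E
t=12: vr[A=1024/335 B=1024/423 C=1024/263 E=6144/2501 H=2048/655] → run B
t=13: vr[A=1024/335 B=2048/423 C=1024/263 E=6144/2501 H=2048/655] → run E
t=14: vr[A=1024/335 B=2048/423 C=1024/263 H=2048/655] → run A
t=15: vr[A=2048/335 B=2048/423 C=1024/263 H=2048/655] → run H
t=16: vr[A=2048/335 B=2048/423 C=1024/263] → run C
t=17: vr[A=2048/335 B=2048/423 C=1536/263] → run B
t=18: vr[A=2048/335 B=1024/141 C=1536/263] → run C
t=19: vr[A=2048/335 B=1024/141] → run A
t=20: vr[A=3072/335 B=1024/141] → run B
t=21: vr[A=3072/335] → run A
t=22: vr[A=4096/335] → run A
t=23: vr[A=1024/67] → run A
t=24: (idle)
t=25: (idle)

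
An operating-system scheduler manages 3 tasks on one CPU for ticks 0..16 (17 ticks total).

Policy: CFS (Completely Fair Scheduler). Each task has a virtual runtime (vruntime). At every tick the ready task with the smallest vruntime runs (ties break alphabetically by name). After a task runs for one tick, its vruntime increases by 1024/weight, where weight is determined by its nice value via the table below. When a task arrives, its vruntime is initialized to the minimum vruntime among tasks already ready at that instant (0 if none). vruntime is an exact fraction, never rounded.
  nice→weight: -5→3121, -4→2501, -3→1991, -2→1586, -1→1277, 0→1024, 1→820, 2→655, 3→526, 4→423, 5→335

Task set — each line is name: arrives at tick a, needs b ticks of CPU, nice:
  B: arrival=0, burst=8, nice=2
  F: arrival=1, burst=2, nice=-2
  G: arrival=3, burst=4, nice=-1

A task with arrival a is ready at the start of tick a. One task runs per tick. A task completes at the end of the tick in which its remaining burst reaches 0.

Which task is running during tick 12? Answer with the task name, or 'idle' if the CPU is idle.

running at tick 12 = B

t=0: vr[B=0] → run B
t=1: vr[B=1024/655 F=1024/655] → run B
t=2: vr[B=2048/655 F=1024/655] → run F
t=3: vr[B=2048/655 F=1147392/519415 G=1147392/519415] → run F
t=4: vr[B=2048/655 G=1147392/519415] → run G
t=5: vr[B=2048/655 G=1997100544/663292955] → run G
t=6: vr[B=2048/655 G=2528981504/663292955] → run B
t=7: vr[B=3072/655 G=2528981504/663292955] → run G
t=8: vr[B=3072/655 G=3060862464/663292955] → run G
t=9: vr[B=3072/655] → run B
t=10: vr[B=4096/655] → run B
t=11: vr[B=1024/131] → run B
t=12: vr[B=6144/655] → run B
t=13: vr[B=7168/655] → run B
t=14: (idle)
t=15: (idle)
t=16: (idle)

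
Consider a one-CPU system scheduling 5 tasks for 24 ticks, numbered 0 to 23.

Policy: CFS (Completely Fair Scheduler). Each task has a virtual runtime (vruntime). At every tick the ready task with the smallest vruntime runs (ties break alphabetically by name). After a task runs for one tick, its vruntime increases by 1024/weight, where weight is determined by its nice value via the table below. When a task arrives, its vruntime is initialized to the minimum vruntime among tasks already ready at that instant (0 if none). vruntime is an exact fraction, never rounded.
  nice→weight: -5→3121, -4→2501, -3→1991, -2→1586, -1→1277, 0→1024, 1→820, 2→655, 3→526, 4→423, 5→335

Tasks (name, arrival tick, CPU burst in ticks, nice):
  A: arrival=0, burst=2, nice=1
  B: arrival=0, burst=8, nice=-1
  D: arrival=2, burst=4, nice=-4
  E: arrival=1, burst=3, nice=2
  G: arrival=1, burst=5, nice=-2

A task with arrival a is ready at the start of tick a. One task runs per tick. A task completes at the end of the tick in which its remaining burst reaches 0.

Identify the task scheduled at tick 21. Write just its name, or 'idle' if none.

t=0: vr[A=0 B=0] → run A
t=1: vr[A=256/205 B=0 E=0 G=0] → run B
t=2: vr[A=256/205 B=1024/1277 D=0 E=0 G=0] → run D
t=3: vr[A=256/205 B=1024/1277 D=1024/2501 E=0 G=0] → run E
t=4: vr[A=256/205 B=1024/1277 D=1024/2501 E=1024/655 G=0] → run G
t=5: vr[A=256/205 B=1024/1277 D=1024/2501 E=1024/655 G=512/793] → run D
t=6: vr[A=256/205 B=1024/1277 D=2048/2501 E=1024/655 G=512/793] → run G
t=7: vr[A=256/205 B=1024/1277 D=2048/2501 E=1024/655 G=1024/793] → run B
t=8: vr[A=256/205 B=2048/1277 D=2048/2501 E=1024/655 G=1024/793] → run D
t=9: vr[A=256/205 B=2048/1277 D=3072/2501 E=1024/655 G=1024/793] → run D
t=10: vr[A=256/205 B=2048/1277 E=1024/655 G=1024/793] → run A
t=11: vr[B=2048/1277 E=1024/655 G=1024/793] → run G
t=12: vr[B=2048/1277 E=1024/655 G=1536/793] → run E
t=13: vr[B=2048/1277 E=2048/655 G=1536/793] → run B
t=14: vr[B=3072/1277 E=2048/655 G=1536/793] → run G
t=15: vr[B=3072/1277 E=2048/655 G=2048/793] → run B
t=16: vr[B=4096/1277 E=2048/655 G=2048/793] → run G
t=17: vr[B=4096/1277 E=2048/655] → run E
t=18: vr[B=4096/1277] → run B
t=19: vr[B=5120/1277] → run B
t=20: vr[B=6144/1277] → run B
t=21: vr[B=7168/1277] → run B
t=22: (idle)
t=23: (idle)

running at tick 21 = B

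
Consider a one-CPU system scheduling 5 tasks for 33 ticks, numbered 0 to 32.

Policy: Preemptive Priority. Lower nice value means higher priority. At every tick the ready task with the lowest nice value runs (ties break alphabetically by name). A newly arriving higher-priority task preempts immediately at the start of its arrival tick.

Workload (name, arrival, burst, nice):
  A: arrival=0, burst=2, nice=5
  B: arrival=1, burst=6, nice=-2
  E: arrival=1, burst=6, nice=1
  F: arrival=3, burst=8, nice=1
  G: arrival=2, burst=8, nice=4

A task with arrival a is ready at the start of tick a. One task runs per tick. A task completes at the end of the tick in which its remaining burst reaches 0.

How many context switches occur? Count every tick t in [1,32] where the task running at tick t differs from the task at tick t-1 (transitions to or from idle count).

context switches = 6

t=0: ready={A} → run A
t=1: ready={A,B,E} → run B
t=2: ready={A,B,E,G} → run B
t=3: ready={A,B,E,F,G} → run B
t=4: ready={A,B,E,F,G} → run B
t=5: ready={A,B,E,F,G} → run B
t=6: ready={A,B,E,F,G} → run B
t=7: ready={A,E,F,G} → run E
t=8: ready={A,E,F,G} → run E
t=9: ready={A,E,F,G} → run E
t=10: ready={A,E,F,G} → run E
t=11: ready={A,E,F,G} → run E
t=12: ready={A,E,F,G} → run E
t=13: ready={A,F,G} → run F
t=14: ready={A,F,G} → run F
t=15: ready={A,F,G} → run F
t=16: ready={A,F,G} → run F
t=17: ready={A,F,G} → run F
t=18: ready={A,F,G} → run F
t=19: ready={A,F,G} → run F
t=20: ready={A,F,G} → run F
t=21: ready={A,G} → run G
t=22: ready={A,G} → run G
t=23: ready={A,G} → run G
t=24: ready={A,G} → run G
t=25: ready={A,G} → run G
t=26: ready={A,G} → run G
t=27: ready={A,G} → run G
t=28: ready={A,G} → run G
t=29: ready={A} → run A
t=30: (idle)
t=31: (idle)
t=32: (idle)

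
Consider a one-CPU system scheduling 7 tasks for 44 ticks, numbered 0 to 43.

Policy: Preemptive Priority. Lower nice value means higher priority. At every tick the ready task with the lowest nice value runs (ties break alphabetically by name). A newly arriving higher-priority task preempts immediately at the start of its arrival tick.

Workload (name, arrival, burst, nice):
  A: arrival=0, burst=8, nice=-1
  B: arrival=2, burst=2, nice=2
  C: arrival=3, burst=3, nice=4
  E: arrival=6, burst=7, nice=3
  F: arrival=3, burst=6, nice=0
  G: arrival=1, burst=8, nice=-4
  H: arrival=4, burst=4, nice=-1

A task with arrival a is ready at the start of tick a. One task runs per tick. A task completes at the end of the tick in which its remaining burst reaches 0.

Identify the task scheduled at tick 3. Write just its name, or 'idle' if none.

running at tick 3 = G

t=0: ready={A} → run A
t=1: ready={A,G} → run G
t=2: ready={A,B,G} → run G
t=3: ready={A,B,C,F,G} → run G
t=4: ready={A,B,C,F,G,H} → run G
t=5: ready={A,B,C,F,G,H} → run G
t=6: ready={A,B,C,E,F,G,H} → run G
t=7: ready={A,B,C,E,F,G,H} → run G
t=8: ready={A,B,C,E,F,G,H} → run G
t=9: ready={A,B,C,E,F,H} → run A
t=10: ready={A,B,C,E,F,H} → run A
t=11: ready={A,B,C,E,F,H} → run A
t=12: ready={A,B,C,E,F,H} → run A
t=13: ready={A,B,C,E,F,H} → run A
t=14: ready={A,B,C,E,F,H} → run A
t=15: ready={A,B,C,E,F,H} → run A
t=16: ready={B,C,E,F,H} → run H
t=17: ready={B,C,E,F,H} → run H
t=18: ready={B,C,E,F,H} → run H
t=19: ready={B,C,E,F,H} → run H
t=20: ready={B,C,E,F} → run F
t=21: ready={B,C,E,F} → run F
t=22: ready={B,C,E,F} → run F
t=23: ready={B,C,E,F} → run F
t=24: ready={B,C,E,F} → run F
t=25: ready={B,C,E,F} → run F
t=26: ready={B,C,E} → run B
t=27: ready={B,C,E} → run B
t=28: ready={C,E} → run E
t=29: ready={C,E} → run E
t=30: ready={C,E} → run E
t=31: ready={C,E} → run E
t=32: ready={C,E} → run E
t=33: ready={C,E} → run E
t=34: ready={C,E} → run E
t=35: ready={C} → run C
t=36: ready={C} → run C
t=37: ready={C} → run C
t=38: (idle)
t=39: (idle)
t=40: (idle)
t=41: (idle)
t=42: (idle)
t=43: (idle)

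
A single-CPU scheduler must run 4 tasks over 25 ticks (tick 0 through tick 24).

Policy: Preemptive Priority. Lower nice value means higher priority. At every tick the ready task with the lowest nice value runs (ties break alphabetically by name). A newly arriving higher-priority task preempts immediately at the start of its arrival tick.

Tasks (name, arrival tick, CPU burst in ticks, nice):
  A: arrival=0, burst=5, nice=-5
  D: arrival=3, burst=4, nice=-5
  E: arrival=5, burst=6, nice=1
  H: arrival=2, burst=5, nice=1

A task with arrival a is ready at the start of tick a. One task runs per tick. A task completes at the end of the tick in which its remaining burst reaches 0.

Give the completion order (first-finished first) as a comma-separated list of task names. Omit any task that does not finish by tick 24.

completion order = A, D, E, H

t=0: ready={A} → run A
t=1: ready={A} → run A
t=2: ready={A,H} → run A
t=3: ready={A,D,H} → run A
t=4: ready={A,D,H} → run A
t=5: ready={D,E,H} → run D
t=6: ready={D,E,H} → run D
t=7: ready={D,E,H} → run D
t=8: ready={D,E,H} → run D
t=9: ready={E,H} → run E
t=10: ready={E,H} → run E
t=11: ready={E,H} → run E
t=12: ready={E,H} → run E
t=13: ready={E,H} → run E
t=14: ready={E,H} → run E
t=15: ready={H} → run H
t=16: ready={H} → run H
t=17: ready={H} → run H
t=18: ready={H} → run H
t=19: ready={H} → run H
t=20: (idle)
t=21: (idle)
t=22: (idle)
t=23: (idle)
t=24: (idle)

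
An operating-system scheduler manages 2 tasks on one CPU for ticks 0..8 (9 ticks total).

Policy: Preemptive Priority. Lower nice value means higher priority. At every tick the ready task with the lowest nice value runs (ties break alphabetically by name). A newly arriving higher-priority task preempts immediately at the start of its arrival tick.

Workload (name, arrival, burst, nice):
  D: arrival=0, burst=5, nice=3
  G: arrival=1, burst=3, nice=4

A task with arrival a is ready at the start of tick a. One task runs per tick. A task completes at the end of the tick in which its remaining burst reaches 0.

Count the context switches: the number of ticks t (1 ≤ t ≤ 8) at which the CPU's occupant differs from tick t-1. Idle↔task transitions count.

t=0: ready={D} → run D
t=1: ready={D,G} → run D
t=2: ready={D,G} → run D
t=3: ready={D,G} → run D
t=4: ready={D,G} → run D
t=5: ready={G} → run G
t=6: ready={G} → run G
t=7: ready={G} → run G
t=8: (idle)

context switches = 2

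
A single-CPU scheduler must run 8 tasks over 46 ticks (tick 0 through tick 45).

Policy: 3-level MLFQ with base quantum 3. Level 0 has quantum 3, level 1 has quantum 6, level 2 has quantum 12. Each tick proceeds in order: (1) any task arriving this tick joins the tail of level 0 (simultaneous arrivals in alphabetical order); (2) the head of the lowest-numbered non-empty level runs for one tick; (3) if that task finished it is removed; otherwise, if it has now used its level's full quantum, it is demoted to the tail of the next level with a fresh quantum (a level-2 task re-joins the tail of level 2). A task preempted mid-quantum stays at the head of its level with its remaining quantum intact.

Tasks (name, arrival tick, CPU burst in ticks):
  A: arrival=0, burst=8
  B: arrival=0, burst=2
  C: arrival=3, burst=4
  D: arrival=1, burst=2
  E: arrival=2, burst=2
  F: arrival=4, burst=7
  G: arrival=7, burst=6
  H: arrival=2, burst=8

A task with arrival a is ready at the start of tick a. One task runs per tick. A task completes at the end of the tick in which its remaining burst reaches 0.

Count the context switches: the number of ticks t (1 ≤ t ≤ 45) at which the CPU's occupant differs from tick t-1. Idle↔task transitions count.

t=0: L0/L1/L2 = AB/-/- → run A
t=1: L0/L1/L2 = ABD/-/- → run A
t=2: L0/L1/L2 = ABDEH/-/- → run A
t=3: L0/L1/L2 = BDEHC/A/- → run B
t=4: L0/L1/L2 = BDEHCF/A/- → run B
t=5: L0/L1/L2 = DEHCF/A/- → run D
t=6: L0/L1/L2 = DEHCF/A/- → run D
t=7: L0/L1/L2 = EHCFG/A/- → run E
t=8: L0/L1/L2 = EHCFG/A/- → run E
t=9: L0/L1/L2 = HCFG/A/- → run H
t=10: L0/L1/L2 = HCFG/A/- → run H
t=11: L0/L1/L2 = HCFG/A/- → run H
t=12: L0/L1/L2 = CFG/AH/- → run C
t=13: L0/L1/L2 = CFG/AH/- → run C
t=14: L0/L1/L2 = CFG/AH/- → run C
t=15: L0/L1/L2 = FG/AHC/- → run F
t=16: L0/L1/L2 = FG/AHC/- → run F
t=17: L0/L1/L2 = FG/AHC/- → run F
t=18: L0/L1/L2 = G/AHCF/- → run G
t=19: L0/L1/L2 = G/AHCF/- → run G
t=20: L0/L1/L2 = G/AHCF/- → run G
t=21: L0/L1/L2 = -/AHCFG/- → run A
t=22: L0/L1/L2 = -/AHCFG/- → run A
t=23: L0/L1/L2 = -/AHCFG/- → run A
t=24: L0/L1/L2 = -/AHCFG/- → run A
t=25: L0/L1/L2 = -/AHCFG/- → run A
t=26: L0/L1/L2 = -/HCFG/- → run H
t=27: L0/L1/L2 = -/HCFG/- → run H
t=28: L0/L1/L2 = -/HCFG/- → run H
t=29: L0/L1/L2 = -/HCFG/- → run H
t=30: L0/L1/L2 = -/HCFG/- → run H
t=31: L0/L1/L2 = -/CFG/- → run C
t=32: L0/L1/L2 = -/FG/- → run F
t=33: L0/L1/L2 = -/FG/- → run F
t=34: L0/L1/L2 = -/FG/- → run F
t=35: L0/L1/L2 = -/FG/- → run F
t=36: L0/L1/L2 = -/G/- → run G
t=37: L0/L1/L2 = -/G/- → run G
t=38: L0/L1/L2 = -/G/- → run G
t=39: (idle)
t=40: (idle)
t=41: (idle)
t=42: (idle)
t=43: (idle)
t=44: (idle)
t=45: (idle)

context switches = 13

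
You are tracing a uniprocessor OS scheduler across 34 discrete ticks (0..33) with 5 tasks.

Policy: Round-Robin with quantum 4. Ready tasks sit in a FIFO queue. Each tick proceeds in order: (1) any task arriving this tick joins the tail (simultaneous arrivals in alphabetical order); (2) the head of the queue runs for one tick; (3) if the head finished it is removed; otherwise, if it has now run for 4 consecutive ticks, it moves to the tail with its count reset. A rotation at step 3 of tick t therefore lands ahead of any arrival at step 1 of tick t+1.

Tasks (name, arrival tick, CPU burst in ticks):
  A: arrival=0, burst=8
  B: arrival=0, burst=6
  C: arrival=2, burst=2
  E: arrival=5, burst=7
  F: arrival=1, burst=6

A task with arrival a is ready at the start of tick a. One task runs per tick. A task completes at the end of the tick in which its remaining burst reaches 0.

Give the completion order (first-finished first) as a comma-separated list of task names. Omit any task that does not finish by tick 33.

t=0: queue=[A,B] q_used=0 → run A
t=1: queue=[A,B,F] q_used=1 → run A
t=2: queue=[A,B,F,C] q_used=2 → run A
t=3: queue=[A,B,F,C] q_used=3 → run A
t=4: queue=[B,F,C,A] q_used=0 → run B
t=5: queue=[B,F,C,A,E] q_used=1 → run B
t=6: queue=[B,F,C,A,E] q_used=2 → run B
t=7: queue=[B,F,C,A,E] q_used=3 → run B
t=8: queue=[F,C,A,E,B] q_used=0 → run F
t=9: queue=[F,C,A,E,B] q_used=1 → run F
t=10: queue=[F,C,A,E,B] q_used=2 → run F
t=11: queue=[F,C,A,E,B] q_used=3 → run F
t=12: queue=[C,A,E,B,F] q_used=0 → run C
t=13: queue=[C,A,E,B,F] q_used=1 → run C
t=14: queue=[A,E,B,F] q_used=0 → run A
t=15: queue=[A,E,B,F] q_used=1 → run A
t=16: queue=[A,E,B,F] q_used=2 → run A
t=17: queue=[A,E,B,F] q_used=3 → run A
t=18: queue=[E,B,F] q_used=0 → run E
t=19: queue=[E,B,F] q_used=1 → run E
t=20: queue=[E,B,F] q_used=2 → run E
t=21: queue=[E,B,F] q_used=3 → run E
t=22: queue=[B,F,E] q_used=0 → run B
t=23: queue=[B,F,E] q_used=1 → run B
t=24: queue=[F,E] q_used=0 → run F
t=25: queue=[F,E] q_used=1 → run F
t=26: queue=[E] q_used=0 → run E
t=27: queue=[E] q_used=1 → run E
t=28: queue=[E] q_used=2 → run E
t=29: (idle)
t=30: (idle)
t=31: (idle)
t=32: (idle)
t=33: (idle)

completion order = C, A, B, F, E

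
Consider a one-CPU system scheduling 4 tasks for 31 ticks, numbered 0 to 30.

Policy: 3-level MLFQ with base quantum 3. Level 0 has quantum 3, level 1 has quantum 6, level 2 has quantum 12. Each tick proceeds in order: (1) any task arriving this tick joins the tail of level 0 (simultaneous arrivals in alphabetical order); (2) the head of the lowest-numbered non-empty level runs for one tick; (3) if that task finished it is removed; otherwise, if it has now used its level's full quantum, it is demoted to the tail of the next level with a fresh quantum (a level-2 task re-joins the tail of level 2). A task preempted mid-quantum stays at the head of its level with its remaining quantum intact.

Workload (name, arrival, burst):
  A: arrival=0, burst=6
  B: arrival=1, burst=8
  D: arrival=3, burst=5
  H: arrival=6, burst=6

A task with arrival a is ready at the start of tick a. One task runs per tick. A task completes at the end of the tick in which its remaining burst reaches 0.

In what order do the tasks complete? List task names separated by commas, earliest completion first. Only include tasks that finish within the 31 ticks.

t=0: L0/L1/L2 = A/-/- → run A
t=1: L0/L1/L2 = AB/-/- → run A
t=2: L0/L1/L2 = AB/-/- → run A
t=3: L0/L1/L2 = BD/A/- → run B
t=4: L0/L1/L2 = BD/A/- → run B
t=5: L0/L1/L2 = BD/A/- → run B
t=6: L0/L1/L2 = DH/AB/- → run D
t=7: L0/L1/L2 = DH/AB/- → run D
t=8: L0/L1/L2 = DH/AB/- → run D
t=9: L0/L1/L2 = H/ABD/- → run H
t=10: L0/L1/L2 = H/ABD/- → run H
t=11: L0/L1/L2 = H/ABD/- → run H
t=12: L0/L1/L2 = -/ABDH/- → run A
t=13: L0/L1/L2 = -/ABDH/- → run A
t=14: L0/L1/L2 = -/ABDH/- → run A
t=15: L0/L1/L2 = -/BDH/- → run B
t=16: L0/L1/L2 = -/BDH/- → run B
t=17: L0/L1/L2 = -/BDH/- → run B
t=18: L0/L1/L2 = -/BDH/- → run B
t=19: L0/L1/L2 = -/BDH/- → run B
t=20: L0/L1/L2 = -/DH/- → run D
t=21: L0/L1/L2 = -/DH/- → run D
t=22: L0/L1/L2 = -/H/- → run H
t=23: L0/L1/L2 = -/H/- → run H
t=24: L0/L1/L2 = -/H/- → run H
t=25: (idle)
t=26: (idle)
t=27: (idle)
t=28: (idle)
t=29: (idle)
t=30: (idle)

completion order = A, B, D, H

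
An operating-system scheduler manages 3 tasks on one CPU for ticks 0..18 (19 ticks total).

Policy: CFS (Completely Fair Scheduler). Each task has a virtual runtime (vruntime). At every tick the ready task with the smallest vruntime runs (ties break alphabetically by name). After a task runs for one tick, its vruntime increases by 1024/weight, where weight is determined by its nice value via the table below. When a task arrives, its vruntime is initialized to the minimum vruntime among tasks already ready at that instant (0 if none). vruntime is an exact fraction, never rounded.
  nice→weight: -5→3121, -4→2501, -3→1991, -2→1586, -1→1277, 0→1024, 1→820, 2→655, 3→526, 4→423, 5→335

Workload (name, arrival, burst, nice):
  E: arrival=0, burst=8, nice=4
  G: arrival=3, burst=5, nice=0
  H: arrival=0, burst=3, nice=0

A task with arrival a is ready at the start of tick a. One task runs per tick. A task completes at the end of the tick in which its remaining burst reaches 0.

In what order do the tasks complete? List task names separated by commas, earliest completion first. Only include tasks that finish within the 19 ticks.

completion order = H, G, E

t=0: vr[E=0 H=0] → run E
t=1: vr[E=1024/423 H=0] → run H
t=2: vr[E=1024/423 H=1] → run H
t=3: vr[E=1024/423 G=2 H=2] → run G
t=4: vr[E=1024/423 G=3 H=2] → run H
t=5: vr[E=1024/423 G=3] → run E
t=6: vr[E=2048/423 G=3] → run G
t=7: vr[E=2048/423 G=4] → run G
t=8: vr[E=2048/423 G=5] → run E
t=9: vr[E=1024/141 G=5] → run G
t=10: vr[E=1024/141 G=6] → run G
t=11: vr[E=1024/141] → run E
t=12: vr[E=4096/423] → run E
t=13: vr[E=5120/423] → run E
t=14: vr[E=2048/141] → run E
t=15: vr[E=7168/423] → run E
t=16: (idle)
t=17: (idle)
t=18: (idle)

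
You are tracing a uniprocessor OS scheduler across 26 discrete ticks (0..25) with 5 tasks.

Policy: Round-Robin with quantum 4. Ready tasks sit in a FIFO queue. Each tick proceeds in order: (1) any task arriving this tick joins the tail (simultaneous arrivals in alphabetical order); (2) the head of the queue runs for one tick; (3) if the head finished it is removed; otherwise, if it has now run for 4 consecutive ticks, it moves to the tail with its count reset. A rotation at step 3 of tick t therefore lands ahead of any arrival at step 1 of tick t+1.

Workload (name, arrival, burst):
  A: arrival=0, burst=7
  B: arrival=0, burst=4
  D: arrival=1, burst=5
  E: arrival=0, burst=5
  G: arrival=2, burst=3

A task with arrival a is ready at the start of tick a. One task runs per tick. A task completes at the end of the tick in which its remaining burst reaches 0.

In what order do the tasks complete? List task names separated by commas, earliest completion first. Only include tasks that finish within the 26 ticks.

t=0: queue=[A,B,E] q_used=0 → run A
t=1: queue=[A,B,E,D] q_used=1 → run A
t=2: queue=[A,B,E,D,G] q_used=2 → run A
t=3: queue=[A,B,E,D,G] q_used=3 → run A
t=4: queue=[B,E,D,G,A] q_used=0 → run B
t=5: queue=[B,E,D,G,A] q_used=1 → run B
t=6: queue=[B,E,D,G,A] q_used=2 → run B
t=7: queue=[B,E,D,G,A] q_used=3 → run B
t=8: queue=[E,D,G,A] q_used=0 → run E
t=9: queue=[E,D,G,A] q_used=1 → run E
t=10: queue=[E,D,G,A] q_used=2 → run E
t=11: queue=[E,D,G,A] q_used=3 → run E
t=12: queue=[D,G,A,E] q_used=0 → run D
t=13: queue=[D,G,A,E] q_used=1 → run D
t=14: queue=[D,G,A,E] q_used=2 → run D
t=15: queue=[D,G,A,E] q_used=3 → run D
t=16: queue=[G,A,E,D] q_used=0 → run G
t=17: queue=[G,A,E,D] q_used=1 → run G
t=18: queue=[G,A,E,D] q_used=2 → run G
t=19: queue=[A,E,D] q_used=0 → run A
t=20: queue=[A,E,D] q_used=1 → run A
t=21: queue=[A,E,D] q_used=2 → run A
t=22: queue=[E,D] q_used=0 → run E
t=23: queue=[D] q_used=0 → run D
t=24: (idle)
t=25: (idle)

completion order = B, G, A, E, D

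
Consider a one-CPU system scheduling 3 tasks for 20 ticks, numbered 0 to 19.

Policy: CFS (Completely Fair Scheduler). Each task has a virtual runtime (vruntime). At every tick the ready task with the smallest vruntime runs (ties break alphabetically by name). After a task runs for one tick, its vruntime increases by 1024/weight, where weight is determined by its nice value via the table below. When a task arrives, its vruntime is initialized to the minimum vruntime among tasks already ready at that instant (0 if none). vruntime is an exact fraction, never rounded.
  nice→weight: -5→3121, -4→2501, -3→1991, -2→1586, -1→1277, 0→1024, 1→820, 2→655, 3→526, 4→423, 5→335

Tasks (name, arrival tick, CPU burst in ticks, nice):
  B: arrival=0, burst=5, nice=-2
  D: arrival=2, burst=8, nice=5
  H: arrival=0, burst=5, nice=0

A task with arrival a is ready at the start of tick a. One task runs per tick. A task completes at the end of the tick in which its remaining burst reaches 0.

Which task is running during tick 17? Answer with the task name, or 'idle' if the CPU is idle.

t=0: vr[B=0 H=0] → run B
t=1: vr[B=512/793 H=0] → run H
t=2: vr[B=512/793 D=512/793 H=1] → run B
t=3: vr[B=1024/793 D=512/793 H=1] → run D
t=4: vr[B=1024/793 D=983552/265655 H=1] → run H
t=5: vr[B=1024/793 D=983552/265655 H=2] → run B
t=6: vr[B=1536/793 D=983552/265655 H=2] → run B
t=7: vr[B=2048/793 D=983552/265655 H=2] → run H
t=8: vr[B=2048/793 D=983552/265655 H=3] → run B
t=9: vr[D=983552/265655 H=3] → run H
t=10: vr[D=983552/265655 H=4] → run D
t=11: vr[D=1795584/265655 H=4] → run H
t=12: vr[D=1795584/265655] → run D
t=13: vr[D=2607616/265655] → run D
t=14: vr[D=3419648/265655] → run D
t=15: vr[D=846336/53131] → run D
t=16: vr[D=5043712/265655] → run D
t=17: vr[D=5855744/265655] → run D
t=18: (idle)
t=19: (idle)

running at tick 17 = D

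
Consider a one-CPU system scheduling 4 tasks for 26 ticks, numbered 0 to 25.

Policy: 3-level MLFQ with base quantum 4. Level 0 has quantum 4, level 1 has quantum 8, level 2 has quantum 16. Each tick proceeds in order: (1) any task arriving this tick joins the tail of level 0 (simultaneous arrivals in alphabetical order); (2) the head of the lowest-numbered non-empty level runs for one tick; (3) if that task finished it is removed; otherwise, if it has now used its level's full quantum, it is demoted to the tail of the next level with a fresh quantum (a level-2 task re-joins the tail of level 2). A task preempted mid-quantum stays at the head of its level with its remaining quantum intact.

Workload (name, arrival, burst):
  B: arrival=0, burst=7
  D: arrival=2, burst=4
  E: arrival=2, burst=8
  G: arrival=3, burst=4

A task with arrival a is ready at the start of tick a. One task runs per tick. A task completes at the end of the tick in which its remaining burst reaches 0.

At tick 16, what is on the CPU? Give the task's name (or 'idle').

t=0: L0/L1/L2 = B/-/- → run B
t=1: L0/L1/L2 = B/-/- → run B
t=2: L0/L1/L2 = BDE/-/- → run B
t=3: L0/L1/L2 = BDEG/-/- → run B
t=4: L0/L1/L2 = DEG/B/- → run D
t=5: L0/L1/L2 = DEG/B/- → run D
t=6: L0/L1/L2 = DEG/B/- → run D
t=7: L0/L1/L2 = DEG/B/- → run D
t=8: L0/L1/L2 = EG/B/- → run E
t=9: L0/L1/L2 = EG/B/- → run E
t=10: L0/L1/L2 = EG/B/- → run E
t=11: L0/L1/L2 = EG/B/- → run E
t=12: L0/L1/L2 = G/BE/- → run G
t=13: L0/L1/L2 = G/BE/- → run G
t=14: L0/L1/L2 = G/BE/- → run G
t=15: L0/L1/L2 = G/BE/- → run G
t=16: L0/L1/L2 = -/BE/- → run B
t=17: L0/L1/L2 = -/BE/- → run B
t=18: L0/L1/L2 = -/BE/- → run B
t=19: L0/L1/L2 = -/E/- → run E
t=20: L0/L1/L2 = -/E/- → run E
t=21: L0/L1/L2 = -/E/- → run E
t=22: L0/L1/L2 = -/E/- → run E
t=23: (idle)
t=24: (idle)
t=25: (idle)

running at tick 16 = B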